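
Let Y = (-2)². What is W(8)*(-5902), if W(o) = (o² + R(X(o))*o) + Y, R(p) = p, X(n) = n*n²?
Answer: -24575928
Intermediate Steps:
X(n) = n³
Y = 4
W(o) = 4 + o² + o⁴ (W(o) = (o² + o³*o) + 4 = (o² + o⁴) + 4 = 4 + o² + o⁴)
W(8)*(-5902) = (4 + 8² + 8⁴)*(-5902) = (4 + 64 + 4096)*(-5902) = 4164*(-5902) = -24575928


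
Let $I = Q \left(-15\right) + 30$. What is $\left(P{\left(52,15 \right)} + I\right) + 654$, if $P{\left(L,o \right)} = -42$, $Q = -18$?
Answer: $912$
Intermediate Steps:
$I = 300$ ($I = \left(-18\right) \left(-15\right) + 30 = 270 + 30 = 300$)
$\left(P{\left(52,15 \right)} + I\right) + 654 = \left(-42 + 300\right) + 654 = 258 + 654 = 912$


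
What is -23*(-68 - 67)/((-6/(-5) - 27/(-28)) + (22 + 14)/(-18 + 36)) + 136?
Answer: 513988/583 ≈ 881.63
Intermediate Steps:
-23*(-68 - 67)/((-6/(-5) - 27/(-28)) + (22 + 14)/(-18 + 36)) + 136 = -(-3105)/((-6*(-⅕) - 27*(-1/28)) + 36/18) + 136 = -(-3105)/((6/5 + 27/28) + 36*(1/18)) + 136 = -(-3105)/(303/140 + 2) + 136 = -(-3105)/583/140 + 136 = -(-3105)*140/583 + 136 = -23*(-18900/583) + 136 = 434700/583 + 136 = 513988/583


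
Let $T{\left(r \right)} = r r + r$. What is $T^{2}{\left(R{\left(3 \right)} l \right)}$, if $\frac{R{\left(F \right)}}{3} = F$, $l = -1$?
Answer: $5184$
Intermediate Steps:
$R{\left(F \right)} = 3 F$
$T{\left(r \right)} = r + r^{2}$ ($T{\left(r \right)} = r^{2} + r = r + r^{2}$)
$T^{2}{\left(R{\left(3 \right)} l \right)} = \left(3 \cdot 3 \left(-1\right) \left(1 + 3 \cdot 3 \left(-1\right)\right)\right)^{2} = \left(9 \left(-1\right) \left(1 + 9 \left(-1\right)\right)\right)^{2} = \left(- 9 \left(1 - 9\right)\right)^{2} = \left(\left(-9\right) \left(-8\right)\right)^{2} = 72^{2} = 5184$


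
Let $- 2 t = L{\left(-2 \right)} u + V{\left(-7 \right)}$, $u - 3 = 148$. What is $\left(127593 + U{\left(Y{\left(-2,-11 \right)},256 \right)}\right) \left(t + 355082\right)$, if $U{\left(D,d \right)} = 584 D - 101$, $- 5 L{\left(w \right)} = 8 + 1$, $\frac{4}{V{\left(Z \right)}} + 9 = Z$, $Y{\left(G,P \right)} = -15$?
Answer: $\frac{421757465443}{10} \approx 4.2176 \cdot 10^{10}$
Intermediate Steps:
$V{\left(Z \right)} = \frac{4}{-9 + Z}$
$L{\left(w \right)} = - \frac{9}{5}$ ($L{\left(w \right)} = - \frac{8 + 1}{5} = \left(- \frac{1}{5}\right) 9 = - \frac{9}{5}$)
$U{\left(D,d \right)} = -101 + 584 D$
$u = 151$ ($u = 3 + 148 = 151$)
$t = \frac{5441}{40}$ ($t = - \frac{\left(- \frac{9}{5}\right) 151 + \frac{4}{-9 - 7}}{2} = - \frac{- \frac{1359}{5} + \frac{4}{-16}}{2} = - \frac{- \frac{1359}{5} + 4 \left(- \frac{1}{16}\right)}{2} = - \frac{- \frac{1359}{5} - \frac{1}{4}}{2} = \left(- \frac{1}{2}\right) \left(- \frac{5441}{20}\right) = \frac{5441}{40} \approx 136.02$)
$\left(127593 + U{\left(Y{\left(-2,-11 \right)},256 \right)}\right) \left(t + 355082\right) = \left(127593 + \left(-101 + 584 \left(-15\right)\right)\right) \left(\frac{5441}{40} + 355082\right) = \left(127593 - 8861\right) \frac{14208721}{40} = 118732 \cdot \frac{14208721}{40} = \frac{421757465443}{10}$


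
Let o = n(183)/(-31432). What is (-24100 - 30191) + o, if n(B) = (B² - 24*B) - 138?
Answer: -1706503671/31432 ≈ -54292.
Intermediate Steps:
n(B) = -138 + B² - 24*B
o = -28959/31432 (o = (-138 + 183² - 24*183)/(-31432) = (-138 + 33489 - 4392)*(-1/31432) = 28959*(-1/31432) = -28959/31432 ≈ -0.92132)
(-24100 - 30191) + o = (-24100 - 30191) - 28959/31432 = -54291 - 28959/31432 = -1706503671/31432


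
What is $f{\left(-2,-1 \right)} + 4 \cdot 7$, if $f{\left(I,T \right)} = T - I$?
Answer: $29$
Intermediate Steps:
$f{\left(-2,-1 \right)} + 4 \cdot 7 = \left(-1 - -2\right) + 4 \cdot 7 = \left(-1 + 2\right) + 28 = 1 + 28 = 29$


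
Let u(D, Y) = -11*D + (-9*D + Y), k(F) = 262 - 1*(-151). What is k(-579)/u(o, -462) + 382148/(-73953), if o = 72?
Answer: -252462695/46886202 ≈ -5.3846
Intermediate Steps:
k(F) = 413 (k(F) = 262 + 151 = 413)
u(D, Y) = Y - 20*D (u(D, Y) = -11*D + (Y - 9*D) = Y - 20*D)
k(-579)/u(o, -462) + 382148/(-73953) = 413/(-462 - 20*72) + 382148/(-73953) = 413/(-462 - 1440) + 382148*(-1/73953) = 413/(-1902) - 382148/73953 = 413*(-1/1902) - 382148/73953 = -413/1902 - 382148/73953 = -252462695/46886202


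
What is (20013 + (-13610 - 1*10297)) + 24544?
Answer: 20650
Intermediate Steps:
(20013 + (-13610 - 1*10297)) + 24544 = (20013 + (-13610 - 10297)) + 24544 = (20013 - 23907) + 24544 = -3894 + 24544 = 20650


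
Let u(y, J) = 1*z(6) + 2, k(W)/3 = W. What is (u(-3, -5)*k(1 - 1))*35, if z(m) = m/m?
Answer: 0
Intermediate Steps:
z(m) = 1
k(W) = 3*W
u(y, J) = 3 (u(y, J) = 1*1 + 2 = 1 + 2 = 3)
(u(-3, -5)*k(1 - 1))*35 = (3*(3*(1 - 1)))*35 = (3*(3*0))*35 = (3*0)*35 = 0*35 = 0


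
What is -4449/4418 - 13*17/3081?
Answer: -1129519/1047066 ≈ -1.0787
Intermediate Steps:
-4449/4418 - 13*17/3081 = -4449*1/4418 - 221*1/3081 = -4449/4418 - 17/237 = -1129519/1047066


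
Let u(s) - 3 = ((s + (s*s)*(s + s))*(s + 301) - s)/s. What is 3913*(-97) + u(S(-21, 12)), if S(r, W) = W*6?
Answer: 3488078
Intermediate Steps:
S(r, W) = 6*W
u(s) = 3 + (-s + (301 + s)*(s + 2*s³))/s (u(s) = 3 + ((s + (s*s)*(s + s))*(s + 301) - s)/s = 3 + ((s + s²*(2*s))*(301 + s) - s)/s = 3 + ((s + 2*s³)*(301 + s) - s)/s = 3 + ((301 + s)*(s + 2*s³) - s)/s = 3 + (-s + (301 + s)*(s + 2*s³))/s)
3913*(-97) + u(S(-21, 12)) = 3913*(-97) + (303 + 6*12 + 2*(6*12)³ + 602*(6*12)²) = -379561 + (303 + 72 + 2*72³ + 602*72²) = -379561 + (303 + 72 + 2*373248 + 602*5184) = -379561 + (303 + 72 + 746496 + 3120768) = -379561 + 3867639 = 3488078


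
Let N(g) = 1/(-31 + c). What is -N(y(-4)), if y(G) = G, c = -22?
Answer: 1/53 ≈ 0.018868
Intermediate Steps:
N(g) = -1/53 (N(g) = 1/(-31 - 22) = 1/(-53) = -1/53)
-N(y(-4)) = -1*(-1/53) = 1/53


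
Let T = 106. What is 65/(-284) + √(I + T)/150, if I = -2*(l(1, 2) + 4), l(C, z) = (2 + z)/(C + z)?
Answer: -65/284 + √858/450 ≈ -0.16378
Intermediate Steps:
l(C, z) = (2 + z)/(C + z)
I = -32/3 (I = -2*((2 + 2)/(1 + 2) + 4) = -2*(4/3 + 4) = -2*16/3 = -32/3 ≈ -10.667)
65/(-284) + √(I + T)/150 = 65/(-284) + √(-32/3 + 106)/150 = 65*(-1/284) + √(286/3)*(1/150) = -65/284 + (√858/3)*(1/150) = -65/284 + √858/450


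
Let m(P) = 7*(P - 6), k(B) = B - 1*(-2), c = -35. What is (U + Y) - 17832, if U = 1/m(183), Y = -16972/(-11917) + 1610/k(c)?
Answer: -2903908781111/162416793 ≈ -17879.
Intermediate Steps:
k(B) = 2 + B (k(B) = B + 2 = 2 + B)
m(P) = -42 + 7*P (m(P) = 7*(-6 + P) = -42 + 7*P)
Y = -18626294/393261 (Y = -16972/(-11917) + 1610/(2 - 35) = -16972*(-1/11917) + 1610/(-33) = 16972/11917 + 1610*(-1/33) = 16972/11917 - 1610/33 = -18626294/393261 ≈ -47.364)
U = 1/1239 (U = 1/(-42 + 7*183) = 1/(-42 + 1281) = 1/1239 ≈ 0.00080710)
(U + Y) - 17832 = (1/1239 - 18626294/393261) - 17832 = -7692528335/162416793 - 17832 = -2903908781111/162416793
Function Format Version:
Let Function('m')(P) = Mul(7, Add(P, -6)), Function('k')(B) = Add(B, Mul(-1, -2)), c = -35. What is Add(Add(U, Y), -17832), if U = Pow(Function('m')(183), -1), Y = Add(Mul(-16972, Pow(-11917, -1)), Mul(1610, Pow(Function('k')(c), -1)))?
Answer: Rational(-2903908781111, 162416793) ≈ -17879.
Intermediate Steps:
Function('k')(B) = Add(2, B) (Function('k')(B) = Add(B, 2) = Add(2, B))
Function('m')(P) = Add(-42, Mul(7, P)) (Function('m')(P) = Mul(7, Add(-6, P)) = Add(-42, Mul(7, P)))
Y = Rational(-18626294, 393261) (Y = Add(Mul(-16972, Pow(-11917, -1)), Mul(1610, Pow(Add(2, -35), -1))) = Add(Mul(-16972, Rational(-1, 11917)), Mul(1610, Pow(-33, -1))) = Add(Rational(16972, 11917), Mul(1610, Rational(-1, 33))) = Add(Rational(16972, 11917), Rational(-1610, 33)) = Rational(-18626294, 393261) ≈ -47.364)
U = Rational(1, 1239) (U = Pow(Add(-42, Mul(7, 183)), -1) = Pow(Add(-42, 1281), -1) = Pow(1239, -1) = Rational(1, 1239) ≈ 0.00080710)
Add(Add(U, Y), -17832) = Add(Add(Rational(1, 1239), Rational(-18626294, 393261)), -17832) = Add(Rational(-7692528335, 162416793), -17832) = Rational(-2903908781111, 162416793)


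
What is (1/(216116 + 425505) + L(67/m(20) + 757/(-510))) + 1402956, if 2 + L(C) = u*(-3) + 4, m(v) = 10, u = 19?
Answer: 900130742522/641621 ≈ 1.4029e+6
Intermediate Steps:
L(C) = -55 (L(C) = -2 + (19*(-3) + 4) = -2 + (-57 + 4) = -2 - 53 = -55)
(1/(216116 + 425505) + L(67/m(20) + 757/(-510))) + 1402956 = (1/(216116 + 425505) - 55) + 1402956 = (1/641621 - 55) + 1402956 = -35289154/641621 + 1402956 = 900130742522/641621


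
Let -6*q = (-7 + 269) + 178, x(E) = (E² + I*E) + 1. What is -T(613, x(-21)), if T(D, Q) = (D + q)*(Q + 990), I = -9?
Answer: -2624399/3 ≈ -8.7480e+5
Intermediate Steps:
x(E) = 1 + E² - 9*E (x(E) = (E² - 9*E) + 1 = 1 + E² - 9*E)
q = -220/3 (q = -((-7 + 269) + 178)/6 = -(262 + 178)/6 = -⅙*440 = -220/3 ≈ -73.333)
T(D, Q) = (990 + Q)*(-220/3 + D) (T(D, Q) = (D - 220/3)*(Q + 990) = (-220/3 + D)*(990 + Q) = (990 + Q)*(-220/3 + D))
-T(613, x(-21)) = -(-72600 + 990*613 - 220*(1 + (-21)² - 9*(-21))/3 + 613*(1 + (-21)² - 9*(-21))) = -(-72600 + 606870 - 220*(1 + 441 + 189)/3 + 613*(1 + 441 + 189)) = -(-72600 + 606870 - 220/3*631 + 613*631) = -(-72600 + 606870 - 138820/3 + 386803) = -1*2624399/3 = -2624399/3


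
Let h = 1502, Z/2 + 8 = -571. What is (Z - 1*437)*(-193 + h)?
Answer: -2087855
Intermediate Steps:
Z = -1158 (Z = -16 + 2*(-571) = -16 - 1142 = -1158)
(Z - 1*437)*(-193 + h) = (-1158 - 1*437)*(-193 + 1502) = (-1158 - 437)*1309 = -1595*1309 = -2087855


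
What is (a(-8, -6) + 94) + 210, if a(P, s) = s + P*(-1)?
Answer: 306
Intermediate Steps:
a(P, s) = s - P
(a(-8, -6) + 94) + 210 = ((-6 - 1*(-8)) + 94) + 210 = ((-6 + 8) + 94) + 210 = (2 + 94) + 210 = 96 + 210 = 306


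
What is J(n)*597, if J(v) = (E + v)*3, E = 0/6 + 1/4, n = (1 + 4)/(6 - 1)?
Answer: 8955/4 ≈ 2238.8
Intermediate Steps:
n = 1 (n = 5/5 = 5*(1/5) = 1)
E = 1/4 (E = 0*(1/6) + 1*(1/4) = 0 + 1/4 = 1/4 ≈ 0.25000)
J(v) = 3/4 + 3*v (J(v) = (1/4 + v)*3 = 3/4 + 3*v)
J(n)*597 = (3/4 + 3*1)*597 = (3/4 + 3)*597 = (15/4)*597 = 8955/4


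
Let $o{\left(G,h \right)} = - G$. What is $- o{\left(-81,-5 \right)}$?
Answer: $-81$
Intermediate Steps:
$- o{\left(-81,-5 \right)} = - \left(-1\right) \left(-81\right) = \left(-1\right) 81 = -81$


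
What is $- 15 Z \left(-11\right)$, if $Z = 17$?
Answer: $2805$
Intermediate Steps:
$- 15 Z \left(-11\right) = \left(-15\right) 17 \left(-11\right) = \left(-255\right) \left(-11\right) = 2805$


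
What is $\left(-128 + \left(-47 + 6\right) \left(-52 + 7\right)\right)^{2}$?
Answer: $2948089$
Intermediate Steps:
$\left(-128 + \left(-47 + 6\right) \left(-52 + 7\right)\right)^{2} = \left(-128 - -1845\right)^{2} = \left(-128 + 1845\right)^{2} = 1717^{2} = 2948089$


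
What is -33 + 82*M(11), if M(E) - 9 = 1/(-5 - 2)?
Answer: 4853/7 ≈ 693.29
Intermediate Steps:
M(E) = 62/7 (M(E) = 9 + 1/(-5 - 2) = 9 + 1/(-7) = 9 - ⅐ = 62/7)
-33 + 82*M(11) = -33 + 82*(62/7) = -33 + 5084/7 = 4853/7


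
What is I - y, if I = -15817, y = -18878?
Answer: 3061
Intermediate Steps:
I - y = -15817 - 1*(-18878) = -15817 + 18878 = 3061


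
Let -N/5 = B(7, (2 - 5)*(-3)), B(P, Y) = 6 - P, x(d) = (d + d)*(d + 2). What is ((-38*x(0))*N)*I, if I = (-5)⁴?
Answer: 0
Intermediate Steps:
x(d) = 2*d*(2 + d) (x(d) = (2*d)*(2 + d) = 2*d*(2 + d))
I = 625
N = 5 (N = -5*(6 - 1*7) = -5*(6 - 7) = -5*(-1) = 5)
((-38*x(0))*N)*I = (-76*0*(2 + 0)*5)*625 = (-76*0*2*5)*625 = (-38*0*5)*625 = (0*5)*625 = 0*625 = 0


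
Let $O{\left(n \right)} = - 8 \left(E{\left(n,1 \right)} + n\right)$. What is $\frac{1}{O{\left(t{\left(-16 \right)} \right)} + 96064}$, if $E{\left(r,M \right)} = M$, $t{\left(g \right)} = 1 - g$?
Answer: $\frac{1}{95920} \approx 1.0425 \cdot 10^{-5}$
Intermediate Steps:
$O{\left(n \right)} = -8 - 8 n$ ($O{\left(n \right)} = - 8 \left(1 + n\right) = -8 - 8 n$)
$\frac{1}{O{\left(t{\left(-16 \right)} \right)} + 96064} = \frac{1}{\left(-8 - 8 \left(1 - -16\right)\right) + 96064} = \frac{1}{\left(-8 - 8 \left(1 + 16\right)\right) + 96064} = \frac{1}{\left(-8 - 136\right) + 96064} = \frac{1}{-144 + 96064} = \frac{1}{95920}$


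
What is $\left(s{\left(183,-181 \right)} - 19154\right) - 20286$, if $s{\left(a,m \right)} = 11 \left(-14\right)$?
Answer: $-39594$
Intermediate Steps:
$s{\left(a,m \right)} = -154$
$\left(s{\left(183,-181 \right)} - 19154\right) - 20286 = \left(-154 - 19154\right) - 20286 = -19308 - 20286 = -39594$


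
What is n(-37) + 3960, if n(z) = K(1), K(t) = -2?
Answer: 3958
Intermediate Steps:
n(z) = -2
n(-37) + 3960 = -2 + 3960 = 3958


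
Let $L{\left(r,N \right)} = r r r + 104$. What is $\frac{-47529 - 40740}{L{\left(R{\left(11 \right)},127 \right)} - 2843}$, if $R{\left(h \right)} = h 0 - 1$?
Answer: $\frac{88269}{2740} \approx 32.215$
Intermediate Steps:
$R{\left(h \right)} = -1$ ($R{\left(h \right)} = 0 - 1 = -1$)
$L{\left(r,N \right)} = 104 + r^{3}$ ($L{\left(r,N \right)} = r^{2} r + 104 = r^{3} + 104 = 104 + r^{3}$)
$\frac{-47529 - 40740}{L{\left(R{\left(11 \right)},127 \right)} - 2843} = \frac{-47529 - 40740}{\left(104 + \left(-1\right)^{3}\right) - 2843} = - \frac{88269}{\left(104 - 1\right) - 2843} = - \frac{88269}{103 - 2843} = - \frac{88269}{-2740} = \left(-88269\right) \left(- \frac{1}{2740}\right) = \frac{88269}{2740}$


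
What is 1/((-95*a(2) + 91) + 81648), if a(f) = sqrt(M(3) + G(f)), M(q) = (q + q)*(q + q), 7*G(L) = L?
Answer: 572173/46766556497 + 95*sqrt(1778)/46766556497 ≈ 1.2320e-5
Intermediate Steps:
G(L) = L/7
M(q) = 4*q**2 (M(q) = (2*q)*(2*q) = 4*q**2)
a(f) = sqrt(36 + f/7) (a(f) = sqrt(4*3**2 + f/7) = sqrt(4*9 + f/7) = sqrt(36 + f/7))
1/((-95*a(2) + 91) + 81648) = 1/((-95*sqrt(1764 + 7*2)/7 + 91) + 81648) = 1/((-95*sqrt(1764 + 14)/7 + 91) + 81648) = 1/((-95*sqrt(1778)/7 + 91) + 81648) = 1/((91 - 95*sqrt(1778)/7) + 81648) = 1/(81739 - 95*sqrt(1778)/7)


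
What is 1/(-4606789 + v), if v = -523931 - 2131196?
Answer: -1/7261916 ≈ -1.3770e-7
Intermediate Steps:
v = -2655127
1/(-4606789 + v) = 1/(-4606789 - 2655127) = 1/(-7261916) = -1/7261916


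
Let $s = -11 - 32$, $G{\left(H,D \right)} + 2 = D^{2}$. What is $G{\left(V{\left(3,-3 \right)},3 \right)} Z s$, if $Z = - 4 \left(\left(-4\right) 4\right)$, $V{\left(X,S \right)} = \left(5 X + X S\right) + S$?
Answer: $-19264$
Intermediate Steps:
$V{\left(X,S \right)} = S + 5 X + S X$ ($V{\left(X,S \right)} = \left(5 X + S X\right) + S = S + 5 X + S X$)
$G{\left(H,D \right)} = -2 + D^{2}$
$s = -43$
$Z = 64$ ($Z = \left(-4\right) \left(-16\right) = 64$)
$G{\left(V{\left(3,-3 \right)},3 \right)} Z s = \left(-2 + 3^{2}\right) 64 \left(-43\right) = \left(-2 + 9\right) 64 \left(-43\right) = 7 \cdot 64 \left(-43\right) = 448 \left(-43\right) = -19264$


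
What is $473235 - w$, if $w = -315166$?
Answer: $788401$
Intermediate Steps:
$473235 - w = 473235 - -315166 = 473235 + 315166 = 788401$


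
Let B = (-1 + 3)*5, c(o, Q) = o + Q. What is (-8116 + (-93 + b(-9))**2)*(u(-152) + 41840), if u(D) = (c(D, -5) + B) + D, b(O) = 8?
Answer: -37013031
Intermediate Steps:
c(o, Q) = Q + o
B = 10 (B = 2*5 = 10)
u(D) = 5 + 2*D (u(D) = ((-5 + D) + 10) + D = (5 + D) + D = 5 + 2*D)
(-8116 + (-93 + b(-9))**2)*(u(-152) + 41840) = (-8116 + (-93 + 8)**2)*((5 + 2*(-152)) + 41840) = (-8116 + (-85)**2)*((5 - 304) + 41840) = (-8116 + 7225)*(-299 + 41840) = -891*41541 = -37013031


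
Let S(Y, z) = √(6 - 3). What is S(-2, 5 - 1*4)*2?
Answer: 2*√3 ≈ 3.4641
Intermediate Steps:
S(Y, z) = √3
S(-2, 5 - 1*4)*2 = √3*2 = 2*√3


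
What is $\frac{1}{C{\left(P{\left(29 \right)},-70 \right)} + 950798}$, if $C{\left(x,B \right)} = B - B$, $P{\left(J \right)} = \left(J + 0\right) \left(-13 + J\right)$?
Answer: $\frac{1}{950798} \approx 1.0517 \cdot 10^{-6}$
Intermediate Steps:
$P{\left(J \right)} = J \left(-13 + J\right)$
$C{\left(x,B \right)} = 0$
$\frac{1}{C{\left(P{\left(29 \right)},-70 \right)} + 950798} = \frac{1}{0 + 950798} = \frac{1}{950798}$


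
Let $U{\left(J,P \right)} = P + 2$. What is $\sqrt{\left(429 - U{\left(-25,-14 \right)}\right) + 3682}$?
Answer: $\sqrt{4123} \approx 64.211$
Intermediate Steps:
$U{\left(J,P \right)} = 2 + P$
$\sqrt{\left(429 - U{\left(-25,-14 \right)}\right) + 3682} = \sqrt{\left(429 - \left(2 - 14\right)\right) + 3682} = \sqrt{\left(429 - -12\right) + 3682} = \sqrt{\left(429 + 12\right) + 3682} = \sqrt{441 + 3682} = \sqrt{4123}$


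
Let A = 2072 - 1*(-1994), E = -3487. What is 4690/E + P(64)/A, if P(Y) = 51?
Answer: -18891703/14178142 ≈ -1.3325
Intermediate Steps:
A = 4066 (A = 2072 + 1994 = 4066)
4690/E + P(64)/A = 4690/(-3487) + 51/4066 = 4690*(-1/3487) + 51*(1/4066) = -4690/3487 + 51/4066 = -18891703/14178142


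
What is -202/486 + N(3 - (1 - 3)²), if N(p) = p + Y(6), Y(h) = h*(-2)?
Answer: -3260/243 ≈ -13.416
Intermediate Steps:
Y(h) = -2*h
N(p) = -12 + p (N(p) = p - 2*6 = p - 12 = -12 + p)
-202/486 + N(3 - (1 - 3)²) = -202/486 + (-12 + (3 - (1 - 3)²)) = -202*1/486 + (-12 + (3 - 1*(-2)²)) = -101/243 + (-12 + (3 - 1*4)) = -101/243 + (-12 + (3 - 4)) = -101/243 + (-12 - 1) = -101/243 - 13 = -3260/243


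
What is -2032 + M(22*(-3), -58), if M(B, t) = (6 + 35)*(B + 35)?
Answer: -3303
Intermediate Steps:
M(B, t) = 1435 + 41*B (M(B, t) = 41*(35 + B) = 1435 + 41*B)
-2032 + M(22*(-3), -58) = -2032 + (1435 + 41*(22*(-3))) = -2032 + (1435 + 41*(-66)) = -2032 + (1435 - 2706) = -2032 - 1271 = -3303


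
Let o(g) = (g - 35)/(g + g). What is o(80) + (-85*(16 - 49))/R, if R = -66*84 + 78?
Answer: -6761/29152 ≈ -0.23192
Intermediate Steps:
R = -5466 (R = -5544 + 78 = -5466)
o(g) = (-35 + g)/(2*g) (o(g) = (-35 + g)/((2*g)) = (-35 + g)*(1/(2*g)) = (-35 + g)/(2*g))
o(80) + (-85*(16 - 49))/R = (½)*(-35 + 80)/80 - 85*(16 - 49)/(-5466) = (½)*(1/80)*45 - 85*(-33)*(-1/5466) = 9/32 + 2805*(-1/5466) = 9/32 - 935/1822 = -6761/29152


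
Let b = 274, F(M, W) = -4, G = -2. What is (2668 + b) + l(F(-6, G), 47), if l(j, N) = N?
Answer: 2989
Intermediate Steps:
(2668 + b) + l(F(-6, G), 47) = (2668 + 274) + 47 = 2942 + 47 = 2989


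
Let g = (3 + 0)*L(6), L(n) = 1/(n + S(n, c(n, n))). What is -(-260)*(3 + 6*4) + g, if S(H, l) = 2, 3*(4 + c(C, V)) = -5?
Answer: 56163/8 ≈ 7020.4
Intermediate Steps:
c(C, V) = -17/3 (c(C, V) = -4 + (⅓)*(-5) = -4 - 5/3 = -17/3)
L(n) = 1/(2 + n) (L(n) = 1/(n + 2) = 1/(2 + n))
g = 3/8 (g = (3 + 0)/(2 + 6) = 3/8 ≈ 0.37500)
-(-260)*(3 + 6*4) + g = -(-260)*(3 + 6*4) + 3/8 = -(-260)*(3 + 24) + 3/8 = -(-260)*27 + 3/8 = -130*(-54) + 3/8 = 7020 + 3/8 = 56163/8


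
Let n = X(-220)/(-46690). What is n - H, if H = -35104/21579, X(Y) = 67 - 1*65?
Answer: 819481301/503761755 ≈ 1.6267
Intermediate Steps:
X(Y) = 2 (X(Y) = 67 - 65 = 2)
n = -1/23345 (n = 2/(-46690) = 2*(-1/46690) = -1/23345 ≈ -4.2836e-5)
H = -35104/21579 (H = -35104*1/21579 = -35104/21579 ≈ -1.6268)
n - H = -1/23345 - 1*(-35104/21579) = -1/23345 + 35104/21579 = 819481301/503761755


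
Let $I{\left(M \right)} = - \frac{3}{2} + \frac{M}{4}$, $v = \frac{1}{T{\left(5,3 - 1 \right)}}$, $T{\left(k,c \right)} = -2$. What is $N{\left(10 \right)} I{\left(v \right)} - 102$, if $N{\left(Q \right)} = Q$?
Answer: $- \frac{473}{4} \approx -118.25$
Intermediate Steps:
$v = - \frac{1}{2}$ ($v = \frac{1}{-2} = - \frac{1}{2} \approx -0.5$)
$I{\left(M \right)} = - \frac{3}{2} + \frac{M}{4}$ ($I{\left(M \right)} = \left(-3\right) \frac{1}{2} + M \frac{1}{4} = - \frac{3}{2} + \frac{M}{4}$)
$N{\left(10 \right)} I{\left(v \right)} - 102 = 10 \left(- \frac{3}{2} + \frac{1}{4} \left(- \frac{1}{2}\right)\right) - 102 = 10 \left(- \frac{3}{2} - \frac{1}{8}\right) - 102 = 10 \left(- \frac{13}{8}\right) - 102 = - \frac{65}{4} - 102 = - \frac{473}{4}$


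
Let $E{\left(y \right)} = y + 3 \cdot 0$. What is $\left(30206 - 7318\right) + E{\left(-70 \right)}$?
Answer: $22818$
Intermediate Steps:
$E{\left(y \right)} = y$ ($E{\left(y \right)} = y + 0 = y$)
$\left(30206 - 7318\right) + E{\left(-70 \right)} = \left(30206 - 7318\right) - 70 = 22888 - 70 = 22818$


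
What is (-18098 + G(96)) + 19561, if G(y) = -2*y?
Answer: 1271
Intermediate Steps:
(-18098 + G(96)) + 19561 = (-18098 - 2*96) + 19561 = (-18098 - 192) + 19561 = -18290 + 19561 = 1271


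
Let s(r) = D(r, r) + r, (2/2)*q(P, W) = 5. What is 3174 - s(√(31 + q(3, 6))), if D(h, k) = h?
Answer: 3162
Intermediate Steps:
q(P, W) = 5
s(r) = 2*r (s(r) = r + r = 2*r)
3174 - s(√(31 + q(3, 6))) = 3174 - 2*√(31 + 5) = 3174 - 2*√36 = 3174 - 2*6 = 3174 - 1*12 = 3174 - 12 = 3162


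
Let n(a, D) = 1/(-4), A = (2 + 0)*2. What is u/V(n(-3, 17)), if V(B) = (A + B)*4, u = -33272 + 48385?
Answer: 15113/15 ≈ 1007.5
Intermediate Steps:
u = 15113
A = 4 (A = 2*2 = 4)
n(a, D) = -1/4
V(B) = 16 + 4*B (V(B) = (4 + B)*4 = 16 + 4*B)
u/V(n(-3, 17)) = 15113/(16 + 4*(-1/4)) = 15113/(16 - 1) = 15113/15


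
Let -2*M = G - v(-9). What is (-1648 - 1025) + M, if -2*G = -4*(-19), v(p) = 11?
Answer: -5297/2 ≈ -2648.5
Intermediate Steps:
G = -38 (G = -(-2)*(-19) = -½*76 = -38)
M = 49/2 (M = -(-38 - 1*11)/2 = -(-38 - 11)/2 = -½*(-49) = 49/2 ≈ 24.500)
(-1648 - 1025) + M = (-1648 - 1025) + 49/2 = -2673 + 49/2 = -5297/2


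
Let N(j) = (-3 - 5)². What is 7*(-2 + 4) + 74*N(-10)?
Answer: 4750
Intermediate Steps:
N(j) = 64 (N(j) = (-8)² = 64)
7*(-2 + 4) + 74*N(-10) = 7*(-2 + 4) + 74*64 = 7*2 + 4736 = 14 + 4736 = 4750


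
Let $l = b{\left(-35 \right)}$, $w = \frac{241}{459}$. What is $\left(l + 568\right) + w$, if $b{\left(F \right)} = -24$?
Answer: $\frac{249937}{459} \approx 544.53$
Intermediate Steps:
$w = \frac{241}{459}$ ($w = 241 \cdot \frac{1}{459} = \frac{241}{459} \approx 0.52505$)
$l = -24$
$\left(l + 568\right) + w = \left(-24 + 568\right) + \frac{241}{459} = 544 + \frac{241}{459} = \frac{249937}{459}$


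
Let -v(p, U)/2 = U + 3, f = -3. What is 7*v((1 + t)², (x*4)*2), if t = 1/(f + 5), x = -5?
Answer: 518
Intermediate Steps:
t = ½ (t = 1/(-3 + 5) = 1/2 = ½ ≈ 0.50000)
v(p, U) = -6 - 2*U (v(p, U) = -2*(U + 3) = -2*(3 + U) = -6 - 2*U)
7*v((1 + t)², (x*4)*2) = 7*(-6 - 2*(-5*4)*2) = 7*(-6 - (-40)*2) = 7*(-6 - 2*(-40)) = 7*(-6 + 80) = 7*74 = 518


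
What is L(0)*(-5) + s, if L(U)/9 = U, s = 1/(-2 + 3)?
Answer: 1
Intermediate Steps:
s = 1 (s = 1/1 = 1)
L(U) = 9*U
L(0)*(-5) + s = (9*0)*(-5) + 1 = 0*(-5) + 1 = 0 + 1 = 1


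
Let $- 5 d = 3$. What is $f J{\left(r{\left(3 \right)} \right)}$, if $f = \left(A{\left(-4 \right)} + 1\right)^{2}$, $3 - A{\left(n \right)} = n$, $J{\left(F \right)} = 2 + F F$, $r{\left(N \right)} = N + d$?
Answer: $\frac{12416}{25} \approx 496.64$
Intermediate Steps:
$d = - \frac{3}{5}$ ($d = \left(- \frac{1}{5}\right) 3 = - \frac{3}{5} \approx -0.6$)
$r{\left(N \right)} = - \frac{3}{5} + N$ ($r{\left(N \right)} = N - \frac{3}{5} = - \frac{3}{5} + N$)
$J{\left(F \right)} = 2 + F^{2}$
$A{\left(n \right)} = 3 - n$
$f = 64$ ($f = \left(\left(3 - -4\right) + 1\right)^{2} = \left(\left(3 + 4\right) + 1\right)^{2} = \left(7 + 1\right)^{2} = 8^{2} = 64$)
$f J{\left(r{\left(3 \right)} \right)} = 64 \left(2 + \left(- \frac{3}{5} + 3\right)^{2}\right) = 64 \left(2 + \left(\frac{12}{5}\right)^{2}\right) = 64 \left(2 + \frac{144}{25}\right) = 64 \cdot \frac{194}{25} = \frac{12416}{25}$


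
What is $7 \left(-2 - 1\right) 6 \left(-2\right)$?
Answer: $252$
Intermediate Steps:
$7 \left(-2 - 1\right) 6 \left(-2\right) = 7 \left(\left(-3\right) 6\right) \left(-2\right) = 7 \left(-18\right) \left(-2\right) = \left(-126\right) \left(-2\right) = 252$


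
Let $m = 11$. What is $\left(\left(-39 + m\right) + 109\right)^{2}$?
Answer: $6561$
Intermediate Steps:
$\left(\left(-39 + m\right) + 109\right)^{2} = \left(\left(-39 + 11\right) + 109\right)^{2} = \left(-28 + 109\right)^{2} = 81^{2} = 6561$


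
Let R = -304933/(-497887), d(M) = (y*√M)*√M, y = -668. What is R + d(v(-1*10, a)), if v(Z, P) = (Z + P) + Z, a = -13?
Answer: 10975725961/497887 ≈ 22045.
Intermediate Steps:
v(Z, P) = P + 2*Z (v(Z, P) = (P + Z) + Z = P + 2*Z)
d(M) = -668*M (d(M) = (-668*√M)*√M = -668*M)
R = 304933/497887 (R = -304933*(-1/497887) = 304933/497887 ≈ 0.61245)
R + d(v(-1*10, a)) = 304933/497887 - 668*(-13 + 2*(-1*10)) = 304933/497887 - 668*(-13 + 2*(-10)) = 304933/497887 - 668*(-13 - 20) = 304933/497887 - 668*(-33) = 304933/497887 + 22044 = 10975725961/497887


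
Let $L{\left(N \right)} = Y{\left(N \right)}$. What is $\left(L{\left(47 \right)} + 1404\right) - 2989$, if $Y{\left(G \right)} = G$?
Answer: $-1538$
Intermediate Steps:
$L{\left(N \right)} = N$
$\left(L{\left(47 \right)} + 1404\right) - 2989 = \left(47 + 1404\right) - 2989 = 1451 - 2989 = -1538$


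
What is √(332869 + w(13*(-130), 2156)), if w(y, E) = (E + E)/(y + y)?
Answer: √1406366135/65 ≈ 576.95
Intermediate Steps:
w(y, E) = E/y (w(y, E) = (2*E)/((2*y)) = (2*E)*(1/(2*y)) = E/y)
√(332869 + w(13*(-130), 2156)) = √(332869 + 2156/((13*(-130)))) = √(332869 + 2156/(-1690)) = √(332869 + 2156*(-1/1690)) = √(332869 - 1078/845) = √(281273227/845) = √1406366135/65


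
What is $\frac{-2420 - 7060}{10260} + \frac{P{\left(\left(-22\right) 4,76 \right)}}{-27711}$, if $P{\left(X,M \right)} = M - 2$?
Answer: $- \frac{487888}{526509} \approx -0.92665$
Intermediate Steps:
$P{\left(X,M \right)} = -2 + M$
$\frac{-2420 - 7060}{10260} + \frac{P{\left(\left(-22\right) 4,76 \right)}}{-27711} = \frac{-2420 - 7060}{10260} + \frac{-2 + 76}{-27711} = \left(-2420 - 7060\right) \frac{1}{10260} + 74 \left(- \frac{1}{27711}\right) = \left(-9480\right) \frac{1}{10260} - \frac{74}{27711} = - \frac{158}{171} - \frac{74}{27711} = - \frac{487888}{526509}$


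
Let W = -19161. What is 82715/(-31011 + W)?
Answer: -82715/50172 ≈ -1.6486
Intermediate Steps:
82715/(-31011 + W) = 82715/(-31011 - 19161) = 82715/(-50172) = 82715*(-1/50172) = -82715/50172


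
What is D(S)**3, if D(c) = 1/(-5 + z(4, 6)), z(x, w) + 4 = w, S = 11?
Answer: -1/27 ≈ -0.037037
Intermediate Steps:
z(x, w) = -4 + w
D(c) = -1/3 (D(c) = 1/(-5 + (-4 + 6)) = 1/(-5 + 2) = 1/(-3) = -1/3)
D(S)**3 = (-1/3)**3 = -1/27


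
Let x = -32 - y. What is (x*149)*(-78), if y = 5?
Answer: 430014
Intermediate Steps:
x = -37 (x = -32 - 1*5 = -32 - 5 = -37)
(x*149)*(-78) = -37*149*(-78) = -5513*(-78) = 430014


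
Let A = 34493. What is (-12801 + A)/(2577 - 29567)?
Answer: -10846/13495 ≈ -0.80371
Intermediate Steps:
(-12801 + A)/(2577 - 29567) = (-12801 + 34493)/(2577 - 29567) = 21692/(-26990) = 21692*(-1/26990) = -10846/13495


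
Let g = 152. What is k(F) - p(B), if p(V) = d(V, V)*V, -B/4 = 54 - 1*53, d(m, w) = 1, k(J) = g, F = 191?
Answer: 156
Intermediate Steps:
k(J) = 152
B = -4 (B = -4*(54 - 1*53) = -4*(54 - 53) = -4*1 = -4)
p(V) = V (p(V) = 1*V = V)
k(F) - p(B) = 152 - 1*(-4) = 152 + 4 = 156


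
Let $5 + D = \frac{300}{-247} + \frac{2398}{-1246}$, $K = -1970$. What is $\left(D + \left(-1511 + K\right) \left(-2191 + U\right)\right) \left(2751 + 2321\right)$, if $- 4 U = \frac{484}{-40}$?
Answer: $\frac{29722146036621126}{769405} \approx 3.863 \cdot 10^{10}$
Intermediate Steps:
$D = - \frac{1252458}{153881}$ ($D = -5 + \left(\frac{300}{-247} + \frac{2398}{-1246}\right) = -5 + \left(300 \left(- \frac{1}{247}\right) + 2398 \left(- \frac{1}{1246}\right)\right) = -5 - \frac{483053}{153881} = - \frac{1252458}{153881} \approx -8.1391$)
$U = \frac{121}{40}$ ($U = - \frac{484 \frac{1}{-40}}{4} = - \frac{484 \left(- \frac{1}{40}\right)}{4} = \left(- \frac{1}{4}\right) \left(- \frac{121}{10}\right) = \frac{121}{40} \approx 3.025$)
$\left(D + \left(-1511 + K\right) \left(-2191 + U\right)\right) \left(2751 + 2321\right) = \left(- \frac{1252458}{153881} + \left(-1511 - 1970\right) \left(-2191 + \frac{121}{40}\right)\right) \left(2751 + 2321\right) = \left(- \frac{1252458}{153881} - - \frac{304653639}{40}\right) 5072 = \left(- \frac{1252458}{153881} + \frac{304653639}{40}\right) 5072 = \frac{46880356524639}{6155240} \cdot 5072 = \frac{29722146036621126}{769405}$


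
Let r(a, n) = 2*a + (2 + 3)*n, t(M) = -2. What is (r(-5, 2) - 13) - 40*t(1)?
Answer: 67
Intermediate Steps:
r(a, n) = 2*a + 5*n
(r(-5, 2) - 13) - 40*t(1) = ((2*(-5) + 5*2) - 13) - 40*(-2) = ((-10 + 10) - 13) + 80 = (0 - 13) + 80 = -13 + 80 = 67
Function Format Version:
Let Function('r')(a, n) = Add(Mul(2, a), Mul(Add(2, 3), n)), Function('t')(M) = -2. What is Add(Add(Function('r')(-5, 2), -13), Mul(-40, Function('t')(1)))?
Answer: 67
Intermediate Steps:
Function('r')(a, n) = Add(Mul(2, a), Mul(5, n))
Add(Add(Function('r')(-5, 2), -13), Mul(-40, Function('t')(1))) = Add(Add(Add(Mul(2, -5), Mul(5, 2)), -13), Mul(-40, -2)) = Add(Add(Add(-10, 10), -13), 80) = Add(Add(0, -13), 80) = Add(-13, 80) = 67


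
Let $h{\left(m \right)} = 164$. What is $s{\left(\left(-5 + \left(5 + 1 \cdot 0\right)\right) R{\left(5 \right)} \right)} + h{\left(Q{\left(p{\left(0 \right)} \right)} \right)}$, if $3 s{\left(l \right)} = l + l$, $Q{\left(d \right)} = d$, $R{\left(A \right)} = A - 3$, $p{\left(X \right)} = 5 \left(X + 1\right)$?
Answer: $164$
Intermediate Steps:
$p{\left(X \right)} = 5 + 5 X$ ($p{\left(X \right)} = 5 \left(1 + X\right) = 5 + 5 X$)
$R{\left(A \right)} = -3 + A$ ($R{\left(A \right)} = A - 3 = -3 + A$)
$s{\left(l \right)} = \frac{2 l}{3}$ ($s{\left(l \right)} = \frac{l + l}{3} = \frac{2 l}{3}$)
$s{\left(\left(-5 + \left(5 + 1 \cdot 0\right)\right) R{\left(5 \right)} \right)} + h{\left(Q{\left(p{\left(0 \right)} \right)} \right)} = \frac{2 \left(-5 + \left(5 + 1 \cdot 0\right)\right) \left(-3 + 5\right)}{3} + 164 = \frac{2 \left(-5 + \left(5 + 0\right)\right) 2}{3} + 164 = \frac{2 \left(-5 + 5\right) 2}{3} + 164 = \frac{2 \cdot 0 \cdot 2}{3} + 164 = \frac{2}{3} \cdot 0 + 164 = 0 + 164 = 164$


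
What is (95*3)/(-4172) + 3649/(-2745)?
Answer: -16005953/11452140 ≈ -1.3976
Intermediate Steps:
(95*3)/(-4172) + 3649/(-2745) = 285*(-1/4172) + 3649*(-1/2745) = -285/4172 - 3649/2745 = -16005953/11452140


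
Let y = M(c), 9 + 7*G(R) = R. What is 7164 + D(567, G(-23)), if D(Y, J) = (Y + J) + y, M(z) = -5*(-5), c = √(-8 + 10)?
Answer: 54260/7 ≈ 7751.4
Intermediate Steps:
c = √2 ≈ 1.4142
G(R) = -9/7 + R/7
M(z) = 25
y = 25
D(Y, J) = 25 + J + Y (D(Y, J) = (Y + J) + 25 = (J + Y) + 25 = 25 + J + Y)
7164 + D(567, G(-23)) = 7164 + (25 + (-9/7 + (⅐)*(-23)) + 567) = 7164 + (25 + (-9/7 - 23/7) + 567) = 7164 + (25 - 32/7 + 567) = 7164 + 4112/7 = 54260/7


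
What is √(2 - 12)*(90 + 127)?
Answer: 217*I*√10 ≈ 686.21*I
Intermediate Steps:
√(2 - 12)*(90 + 127) = √(-10)*217 = (I*√10)*217 = 217*I*√10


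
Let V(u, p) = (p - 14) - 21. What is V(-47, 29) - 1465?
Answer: -1471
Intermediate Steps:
V(u, p) = -35 + p (V(u, p) = (-14 + p) - 21 = -35 + p)
V(-47, 29) - 1465 = (-35 + 29) - 1465 = -6 - 1465 = -1471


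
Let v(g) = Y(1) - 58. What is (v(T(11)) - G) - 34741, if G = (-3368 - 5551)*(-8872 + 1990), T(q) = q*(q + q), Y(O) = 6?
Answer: -61415351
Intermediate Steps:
T(q) = 2*q² (T(q) = q*(2*q) = 2*q²)
G = 61380558 (G = -8919*(-6882) = 61380558)
v(g) = -52 (v(g) = 6 - 58 = -52)
(v(T(11)) - G) - 34741 = (-52 - 1*61380558) - 34741 = (-52 - 61380558) - 34741 = -61380610 - 34741 = -61415351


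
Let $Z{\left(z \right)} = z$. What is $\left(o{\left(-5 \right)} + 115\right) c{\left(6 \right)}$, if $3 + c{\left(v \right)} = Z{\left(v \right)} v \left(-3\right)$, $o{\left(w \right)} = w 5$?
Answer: $-9990$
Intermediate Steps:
$o{\left(w \right)} = 5 w$
$c{\left(v \right)} = -3 - 3 v^{2}$ ($c{\left(v \right)} = -3 + v v \left(-3\right) = -3 + v^{2} \left(-3\right) = -3 - 3 v^{2}$)
$\left(o{\left(-5 \right)} + 115\right) c{\left(6 \right)} = \left(5 \left(-5\right) + 115\right) \left(-3 - 3 \cdot 6^{2}\right) = \left(-25 + 115\right) \left(-3 - 108\right) = 90 \left(-3 - 108\right) = 90 \left(-111\right) = -9990$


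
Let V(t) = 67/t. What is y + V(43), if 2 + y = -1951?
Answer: -83912/43 ≈ -1951.4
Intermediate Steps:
y = -1953 (y = -2 - 1951 = -1953)
y + V(43) = -1953 + 67/43 = -83912/43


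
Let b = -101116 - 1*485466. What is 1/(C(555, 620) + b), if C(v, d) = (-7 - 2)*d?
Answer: -1/592162 ≈ -1.6887e-6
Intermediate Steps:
b = -586582 (b = -101116 - 485466 = -586582)
C(v, d) = -9*d
1/(C(555, 620) + b) = 1/(-9*620 - 586582) = 1/(-5580 - 586582) = 1/(-592162) = -1/592162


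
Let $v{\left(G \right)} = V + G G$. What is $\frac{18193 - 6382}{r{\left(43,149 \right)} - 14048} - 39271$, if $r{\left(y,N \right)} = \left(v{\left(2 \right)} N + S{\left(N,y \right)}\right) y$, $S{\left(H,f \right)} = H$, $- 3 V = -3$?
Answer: $- \frac{957964963}{24394} \approx -39271.0$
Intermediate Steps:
$V = 1$ ($V = \left(- \frac{1}{3}\right) \left(-3\right) = 1$)
$v{\left(G \right)} = 1 + G^{2}$ ($v{\left(G \right)} = 1 + G G = 1 + G^{2}$)
$r{\left(y,N \right)} = 6 N y$ ($r{\left(y,N \right)} = \left(\left(1 + 2^{2}\right) N + N\right) y = \left(\left(1 + 4\right) N + N\right) y = \left(5 N + N\right) y = 6 N y$)
$\frac{18193 - 6382}{r{\left(43,149 \right)} - 14048} - 39271 = \frac{18193 - 6382}{6 \cdot 149 \cdot 43 - 14048} - 39271 = \frac{11811}{38442 - 14048} - 39271 = \frac{11811}{24394} - 39271 = - \frac{957964963}{24394}$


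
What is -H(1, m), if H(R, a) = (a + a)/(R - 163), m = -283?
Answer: -283/81 ≈ -3.4938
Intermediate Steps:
H(R, a) = 2*a/(-163 + R) (H(R, a) = (2*a)/(-163 + R) = 2*a/(-163 + R))
-H(1, m) = -2*(-283)/(-163 + 1) = -2*(-283)/(-162) = -2*(-283)*(-1)/162 = -1*283/81 = -283/81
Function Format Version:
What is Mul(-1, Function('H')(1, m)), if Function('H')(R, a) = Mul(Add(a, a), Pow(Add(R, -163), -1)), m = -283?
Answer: Rational(-283, 81) ≈ -3.4938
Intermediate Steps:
Function('H')(R, a) = Mul(2, a, Pow(Add(-163, R), -1)) (Function('H')(R, a) = Mul(Mul(2, a), Pow(Add(-163, R), -1)) = Mul(2, a, Pow(Add(-163, R), -1)))
Mul(-1, Function('H')(1, m)) = Mul(-1, Mul(2, -283, Pow(Add(-163, 1), -1))) = Mul(-1, Mul(2, -283, Pow(-162, -1))) = Mul(-1, Mul(2, -283, Rational(-1, 162))) = Mul(-1, Rational(283, 81)) = Rational(-283, 81)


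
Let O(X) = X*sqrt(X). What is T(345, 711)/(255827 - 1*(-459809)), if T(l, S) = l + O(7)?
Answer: 345/715636 + 7*sqrt(7)/715636 ≈ 0.00050797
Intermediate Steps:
O(X) = X**(3/2)
T(l, S) = l + 7*sqrt(7) (T(l, S) = l + 7**(3/2) = l + 7*sqrt(7))
T(345, 711)/(255827 - 1*(-459809)) = (345 + 7*sqrt(7))/(255827 - 1*(-459809)) = (345 + 7*sqrt(7))/(255827 + 459809) = (345 + 7*sqrt(7))/715636 = (345 + 7*sqrt(7))*(1/715636) = 345/715636 + 7*sqrt(7)/715636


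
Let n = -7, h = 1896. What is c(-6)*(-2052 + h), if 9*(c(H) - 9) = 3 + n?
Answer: -4004/3 ≈ -1334.7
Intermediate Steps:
c(H) = 77/9 (c(H) = 9 + (3 - 7)/9 = 9 + (⅑)*(-4) = 9 - 4/9 = 77/9)
c(-6)*(-2052 + h) = 77*(-2052 + 1896)/9 = (77/9)*(-156) = -4004/3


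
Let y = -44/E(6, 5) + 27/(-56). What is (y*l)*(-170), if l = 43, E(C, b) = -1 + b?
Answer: 2350165/28 ≈ 83935.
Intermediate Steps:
y = -643/56 (y = -44/(-1 + 5) + 27/(-56) = -44/4 + 27*(-1/56) = -44*¼ - 27/56 = -11 - 27/56 = -643/56 ≈ -11.482)
(y*l)*(-170) = -643/56*43*(-170) = -27649/56*(-170) = 2350165/28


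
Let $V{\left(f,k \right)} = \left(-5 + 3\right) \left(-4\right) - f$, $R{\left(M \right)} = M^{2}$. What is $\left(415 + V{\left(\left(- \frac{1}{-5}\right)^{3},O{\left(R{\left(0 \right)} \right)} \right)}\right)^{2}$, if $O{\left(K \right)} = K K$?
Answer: $\frac{2795659876}{15625} \approx 1.7892 \cdot 10^{5}$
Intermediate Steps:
$O{\left(K \right)} = K^{2}$
$V{\left(f,k \right)} = 8 - f$ ($V{\left(f,k \right)} = \left(-2\right) \left(-4\right) - f = 8 - f$)
$\left(415 + V{\left(\left(- \frac{1}{-5}\right)^{3},O{\left(R{\left(0 \right)} \right)} \right)}\right)^{2} = \left(415 + \left(8 - \left(- \frac{1}{-5}\right)^{3}\right)\right)^{2} = \left(415 + \left(8 - \left(\left(-1\right) \left(- \frac{1}{5}\right)\right)^{3}\right)\right)^{2} = \left(415 + \left(8 - \left(\frac{1}{5}\right)^{3}\right)\right)^{2} = \left(415 + \left(8 - \frac{1}{125}\right)\right)^{2} = \left(415 + \frac{999}{125}\right)^{2} = \left(\frac{52874}{125}\right)^{2} = \frac{2795659876}{15625}$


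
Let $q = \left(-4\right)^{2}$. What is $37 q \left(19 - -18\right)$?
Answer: $21904$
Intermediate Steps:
$q = 16$
$37 q \left(19 - -18\right) = 37 \cdot 16 \left(19 - -18\right) = 592 \left(19 + 18\right) = 592 \cdot 37 = 21904$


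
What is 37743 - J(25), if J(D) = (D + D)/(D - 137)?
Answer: 2113633/56 ≈ 37743.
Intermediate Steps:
J(D) = 2*D/(-137 + D) (J(D) = (2*D)/(-137 + D) = 2*D/(-137 + D))
37743 - J(25) = 37743 - 2*25/(-137 + 25) = 37743 - 2*25/(-112) = 37743 - 2*25*(-1)/112 = 37743 - 1*(-25/56) = 37743 + 25/56 = 2113633/56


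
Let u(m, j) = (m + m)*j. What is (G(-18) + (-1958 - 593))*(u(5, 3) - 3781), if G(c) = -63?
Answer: 9805114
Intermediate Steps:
u(m, j) = 2*j*m (u(m, j) = (2*m)*j = 2*j*m)
(G(-18) + (-1958 - 593))*(u(5, 3) - 3781) = (-63 + (-1958 - 593))*(2*3*5 - 3781) = (-63 - 2551)*(30 - 3781) = -2614*(-3751) = 9805114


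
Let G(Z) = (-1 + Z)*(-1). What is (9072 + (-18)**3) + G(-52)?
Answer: 3293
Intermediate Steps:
G(Z) = 1 - Z
(9072 + (-18)**3) + G(-52) = (9072 + (-18)**3) + (1 - 1*(-52)) = (9072 - 5832) + (1 + 52) = 3240 + 53 = 3293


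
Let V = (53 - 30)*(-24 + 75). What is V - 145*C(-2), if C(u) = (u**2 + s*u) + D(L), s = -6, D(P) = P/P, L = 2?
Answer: -1292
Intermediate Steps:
D(P) = 1
V = 1173 (V = 23*51 = 1173)
C(u) = 1 + u**2 - 6*u (C(u) = (u**2 - 6*u) + 1 = 1 + u**2 - 6*u)
V - 145*C(-2) = 1173 - 145*(1 + (-2)**2 - 6*(-2)) = 1173 - 145*(1 + 4 + 12) = 1173 - 145*17 = 1173 - 2465 = -1292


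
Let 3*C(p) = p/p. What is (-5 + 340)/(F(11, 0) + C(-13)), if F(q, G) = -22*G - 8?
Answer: -1005/23 ≈ -43.696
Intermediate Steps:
C(p) = ⅓ (C(p) = (p/p)/3 = (⅓)*1 = ⅓)
F(q, G) = -8 - 22*G
(-5 + 340)/(F(11, 0) + C(-13)) = (-5 + 340)/((-8 - 22*0) + ⅓) = 335/((-8 + 0) + ⅓) = 335/(-8 + ⅓) = 335/(-23/3) = 335*(-3/23) = -1005/23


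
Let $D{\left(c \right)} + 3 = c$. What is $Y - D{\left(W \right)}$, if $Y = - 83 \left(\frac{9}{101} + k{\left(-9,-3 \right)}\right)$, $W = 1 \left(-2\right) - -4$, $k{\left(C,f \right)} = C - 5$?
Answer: $\frac{116716}{101} \approx 1155.6$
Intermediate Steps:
$k{\left(C,f \right)} = -5 + C$ ($k{\left(C,f \right)} = C - 5 = -5 + C$)
$W = 2$ ($W = -2 + 4 = 2$)
$D{\left(c \right)} = -3 + c$
$Y = \frac{116615}{101}$ ($Y = - 83 \left(\frac{9}{101} - 14\right) = \left(-83\right) \left(- \frac{1405}{101}\right) = \frac{116615}{101} \approx 1154.6$)
$Y - D{\left(W \right)} = \frac{116615}{101} - \left(-3 + 2\right) = \frac{116615}{101} - -1 = \frac{116615}{101} + 1 = \frac{116716}{101}$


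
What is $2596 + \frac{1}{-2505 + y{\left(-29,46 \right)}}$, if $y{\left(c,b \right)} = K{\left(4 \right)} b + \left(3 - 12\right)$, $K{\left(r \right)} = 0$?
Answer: $\frac{6526343}{2514} \approx 2596.0$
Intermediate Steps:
$y{\left(c,b \right)} = -9$ ($y{\left(c,b \right)} = 0 b + \left(3 - 12\right) = 0 + \left(3 - 12\right) = 0 - 9 = -9$)
$2596 + \frac{1}{-2505 + y{\left(-29,46 \right)}} = 2596 + \frac{1}{-2505 - 9} = 2596 + \frac{1}{-2514} = 2596 - \frac{1}{2514} = \frac{6526343}{2514}$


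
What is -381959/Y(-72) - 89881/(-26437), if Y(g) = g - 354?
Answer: 10136139389/11262162 ≈ 900.02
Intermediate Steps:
Y(g) = -354 + g
-381959/Y(-72) - 89881/(-26437) = -381959/(-354 - 72) - 89881/(-26437) = -381959/(-426) - 89881*(-1/26437) = -381959*(-1/426) + 89881/26437 = 381959/426 + 89881/26437 = 10136139389/11262162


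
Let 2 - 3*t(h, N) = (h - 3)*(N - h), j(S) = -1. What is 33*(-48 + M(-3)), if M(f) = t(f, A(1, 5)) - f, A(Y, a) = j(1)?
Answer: -1331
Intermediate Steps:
A(Y, a) = -1
t(h, N) = 2/3 - (-3 + h)*(N - h)/3 (t(h, N) = 2/3 - (h - 3)*(N - h)/3 = 2/3 - (-3 + h)*(N - h)/3)
M(f) = -1/3 - 5*f/3 + f**2/3 (M(f) = (2/3 - 1 - f + f**2/3 - 1/3*(-1)*f) - f = (2/3 - 1 - f + f**2/3 + f/3) - f = (-1/3 - 2*f/3 + f**2/3) - f = -1/3 - 5*f/3 + f**2/3)
33*(-48 + M(-3)) = 33*(-48 + (-1/3 - 5/3*(-3) + (1/3)*(-3)**2)) = 33*(-48 + (-1/3 + 5 + (1/3)*9)) = 33*(-48 + (-1/3 + 5 + 3)) = 33*(-48 + 23/3) = 33*(-121/3) = -1331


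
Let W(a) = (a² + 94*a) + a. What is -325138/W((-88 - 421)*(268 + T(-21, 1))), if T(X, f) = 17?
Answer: -162569/10515036525 ≈ -1.5461e-5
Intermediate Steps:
W(a) = a² + 95*a
-325138/W((-88 - 421)*(268 + T(-21, 1))) = -325138*1/((-88 - 421)*(95 + (-88 - 421)*(268 + 17))*(268 + 17)) = -325138*(-1/(145065*(95 - 509*285))) = -325138*(-1/(145065*(95 - 145065))) = -325138/((-145065*(-144970))) = -325138/21030073050 = -325138*1/21030073050 = -162569/10515036525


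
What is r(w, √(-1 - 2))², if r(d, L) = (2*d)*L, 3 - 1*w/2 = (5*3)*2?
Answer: -34992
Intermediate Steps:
w = -54 (w = 6 - 2*5*3*2 = 6 - 30*2 = 6 - 2*30 = 6 - 60 = -54)
r(d, L) = 2*L*d
r(w, √(-1 - 2))² = (2*√(-1 - 2)*(-54))² = (2*√(-3)*(-54))² = (2*(I*√3)*(-54))² = (-108*I*√3)² = -34992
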